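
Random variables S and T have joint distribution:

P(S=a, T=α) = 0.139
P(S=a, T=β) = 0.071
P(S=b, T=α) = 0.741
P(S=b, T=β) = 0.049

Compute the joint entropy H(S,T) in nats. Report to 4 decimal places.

H(S,T) = −Σ p(x,y)·ln p(x,y) over all 4 cells.
  cell (a,α): −0.139·ln0.139 = 0.27429
  cell (a,β): −0.071·ln0.071 = 0.18780
  cell (b,α): −0.741·ln0.741 = 0.22212
  cell (b,β): −0.049·ln0.049 = 0.14778
Sum = 0.8320 nats.

0.8320 nats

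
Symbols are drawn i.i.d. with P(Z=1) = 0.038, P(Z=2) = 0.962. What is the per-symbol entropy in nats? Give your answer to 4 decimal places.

0.1615 nats

H(Z) = −Σ p·ln p.
  −(0.038)·ln(0.038) = 0.12427
  −(0.962)·ln(0.962) = 0.03727
Sum: 0.12427 + 0.03727 = 0.1615 nats.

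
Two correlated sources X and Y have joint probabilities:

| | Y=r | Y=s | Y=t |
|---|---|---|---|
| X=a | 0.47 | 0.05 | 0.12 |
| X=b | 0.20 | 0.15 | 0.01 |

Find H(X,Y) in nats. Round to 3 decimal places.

H(X,Y) = −Σ p(x,y)·ln p(x,y) over all 6 cells.
  cell (a,r): −0.47·ln0.47 = 0.3549
  cell (a,s): −0.05·ln0.05 = 0.1498
  cell (a,t): −0.12·ln0.12 = 0.2544
  cell (b,r): −0.20·ln0.20 = 0.3219
  cell (b,s): −0.15·ln0.15 = 0.2846
  cell (b,t): −0.01·ln0.01 = 0.0461
Sum = 1.412 nats.

1.412 nats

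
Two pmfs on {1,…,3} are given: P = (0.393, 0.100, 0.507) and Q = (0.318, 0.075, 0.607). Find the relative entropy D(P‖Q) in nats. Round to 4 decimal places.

D(P‖Q) = Σ p·ln(p/q).
  0.393·ln(0.393/0.318) = 0.08322
  0.100·ln(0.100/0.075) = 0.02877
  0.507·ln(0.507/0.607) = -0.09127
D(P‖Q) = 0.0207 nats.

0.0207 nats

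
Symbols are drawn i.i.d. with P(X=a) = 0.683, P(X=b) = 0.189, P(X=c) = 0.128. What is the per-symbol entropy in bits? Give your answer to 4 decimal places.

H(X) = −Σ p·log₂ p.
  −(0.683)·log₂(0.683) = 0.37568
  −(0.189)·log₂(0.189) = 0.45427
  −(0.128)·log₂(0.128) = 0.37962
Sum: 0.37568 + 0.45427 + 0.37962 = 1.2096 bits.

1.2096 bits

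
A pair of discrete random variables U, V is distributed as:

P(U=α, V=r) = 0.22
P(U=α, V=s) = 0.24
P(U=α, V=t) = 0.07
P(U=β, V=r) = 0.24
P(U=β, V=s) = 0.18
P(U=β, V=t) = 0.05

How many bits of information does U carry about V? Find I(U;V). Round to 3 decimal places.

0.007 bits

Marginals: p(U) = (0.5300, 0.4700), p(V) = (0.4600, 0.4200, 0.1200).
I(U;V) = Σ p(x,y)·log₂[p(x,y)/(p(x)p(y))].
  (α,r): 0.22·log₂(0.9024) = -0.0326
  (α,s): 0.24·log₂(1.0782) = 0.0261
  (α,t): 0.07·log₂(1.1006) = 0.0097
  (β,r): 0.24·log₂(1.1101) = 0.0362
  (β,s): 0.18·log₂(0.9119) = -0.0240
  (β,t): 0.05·log₂(0.8865) = -0.0087
Sum = 0.007 bits.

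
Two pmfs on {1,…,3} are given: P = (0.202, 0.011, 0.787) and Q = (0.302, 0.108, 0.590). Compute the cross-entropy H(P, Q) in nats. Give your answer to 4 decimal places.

0.6816 nats

H(P,Q) = −Σ p·ln q.
  −0.202·ln(0.302) = 0.24186
  −0.011·ln(0.108) = 0.02448
  −0.787·ln(0.590) = 0.41525
H(P,Q) = 0.6816 nats.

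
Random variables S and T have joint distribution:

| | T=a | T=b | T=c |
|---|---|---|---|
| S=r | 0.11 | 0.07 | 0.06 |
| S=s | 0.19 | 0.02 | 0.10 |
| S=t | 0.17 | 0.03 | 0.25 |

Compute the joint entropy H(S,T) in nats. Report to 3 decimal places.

H(S,T) = −Σ p(x,y)·ln p(x,y) over all 9 cells.
  cell (r,a): −0.11·ln0.11 = 0.2428
  cell (r,b): −0.07·ln0.07 = 0.1861
  cell (r,c): −0.06·ln0.06 = 0.1688
  cell (s,a): −0.19·ln0.19 = 0.3155
  cell (s,b): −0.02·ln0.02 = 0.0782
  cell (s,c): −0.10·ln0.10 = 0.2303
  cell (t,a): −0.17·ln0.17 = 0.3012
  cell (t,b): −0.03·ln0.03 = 0.1052
  cell (t,c): −0.25·ln0.25 = 0.3466
Sum = 1.975 nats.

1.975 nats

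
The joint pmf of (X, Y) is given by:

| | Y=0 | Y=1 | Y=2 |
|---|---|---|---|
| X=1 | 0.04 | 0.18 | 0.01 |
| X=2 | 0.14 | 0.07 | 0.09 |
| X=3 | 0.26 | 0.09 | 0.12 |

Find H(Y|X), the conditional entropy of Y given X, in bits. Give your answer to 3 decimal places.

Marginals: p(X) = (0.2300, 0.3000, 0.4700), p(Y) = (0.4400, 0.3400, 0.2200).
H(Y|X) = Σ p(X) · H(Y|X=·).
  X=1: p=0.2300, H(Y|X=1) = 0.9123
  X=2: p=0.3000, H(Y|X=2) = 1.5241
  X=3: p=0.4700, H(Y|X=3) = 1.4320
Weighted sum = 1.340 bits.

1.340 bits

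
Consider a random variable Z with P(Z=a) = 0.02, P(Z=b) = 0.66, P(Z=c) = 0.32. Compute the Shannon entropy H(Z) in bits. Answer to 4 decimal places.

H(Z) = −Σ p·log₂ p.
  −(0.02)·log₂(0.02) = 0.11288
  −(0.66)·log₂(0.66) = 0.39564
  −(0.32)·log₂(0.32) = 0.52603
Sum: 0.11288 + 0.39564 + 0.52603 = 1.0346 bits.

1.0346 bits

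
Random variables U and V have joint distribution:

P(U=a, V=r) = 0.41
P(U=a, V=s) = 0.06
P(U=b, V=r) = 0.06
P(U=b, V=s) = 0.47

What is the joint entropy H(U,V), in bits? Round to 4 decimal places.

1.5264 bits

H(U,V) = −Σ p(x,y)·log₂ p(x,y) over all 4 cells.
  cell (a,r): −0.41·log₂0.41 = 0.52738
  cell (a,s): −0.06·log₂0.06 = 0.24353
  cell (b,r): −0.06·log₂0.06 = 0.24353
  cell (b,s): −0.47·log₂0.47 = 0.51196
Sum = 1.5264 bits.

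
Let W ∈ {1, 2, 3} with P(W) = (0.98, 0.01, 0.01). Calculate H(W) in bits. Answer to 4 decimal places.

0.1614 bits

H(W) = −Σ p·log₂ p.
  −(0.98)·log₂(0.98) = 0.02856
  −(0.01)·log₂(0.01) = 0.06644
  −(0.01)·log₂(0.01) = 0.06644
Sum: 0.02856 + 0.06644 + 0.06644 = 0.1614 bits.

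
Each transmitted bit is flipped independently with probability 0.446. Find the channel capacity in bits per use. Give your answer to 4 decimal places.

0.0084 bits

Binary symmetric channel: C = 1 − h₂(ε) where h₂ is the binary entropy function.
h₂(0.446) = −0.446·log₂0.446 − 0.554·log₂0.554 = 0.9916.
C = 1 − 0.9916 = 0.0084 bits per channel use.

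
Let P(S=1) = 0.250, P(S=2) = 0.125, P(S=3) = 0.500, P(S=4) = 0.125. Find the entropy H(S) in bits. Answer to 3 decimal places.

H(S) = −Σ p·log₂ p.
  −(0.250)·log₂(0.250) = 0.5000
  −(0.125)·log₂(0.125) = 0.3750
  −(0.500)·log₂(0.500) = 0.5000
  −(0.125)·log₂(0.125) = 0.3750
Sum: 0.5000 + 0.3750 + 0.5000 + 0.3750 = 1.750 bits.

1.750 bits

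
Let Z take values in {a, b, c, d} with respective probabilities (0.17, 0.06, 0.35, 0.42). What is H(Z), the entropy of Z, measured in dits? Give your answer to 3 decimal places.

H(Z) = −Σ p·log₁₀ p.
  −(0.17)·log₁₀(0.17) = 0.1308
  −(0.06)·log₁₀(0.06) = 0.0733
  −(0.35)·log₁₀(0.35) = 0.1596
  −(0.42)·log₁₀(0.42) = 0.1582
Sum: 0.1308 + 0.0733 + 0.1596 + 0.1582 = 0.522 dits.

0.522 dits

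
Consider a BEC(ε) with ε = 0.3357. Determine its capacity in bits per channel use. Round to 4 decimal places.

Binary erasure channel: capacity C = 1 − ε.
C = 1 − 0.3357 = 0.6643 bits per channel use.

0.6643 bits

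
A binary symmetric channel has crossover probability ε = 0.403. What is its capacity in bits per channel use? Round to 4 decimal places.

Binary symmetric channel: C = 1 − h₂(ε) where h₂ is the binary entropy function.
h₂(0.403) = −0.403·log₂0.403 − 0.597·log₂0.597 = 0.9727.
C = 1 − 0.9727 = 0.0273 bits per channel use.

0.0273 bits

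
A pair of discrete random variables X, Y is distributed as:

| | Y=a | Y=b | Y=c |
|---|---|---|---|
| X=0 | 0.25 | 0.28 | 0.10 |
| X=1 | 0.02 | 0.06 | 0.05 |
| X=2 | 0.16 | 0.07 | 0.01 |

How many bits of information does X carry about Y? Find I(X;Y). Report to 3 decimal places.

Marginals: p(X) = (0.6300, 0.1300, 0.2400), p(Y) = (0.4300, 0.4100, 0.1600).
I(X;Y) = Σ p(x,y)·log₂[p(x,y)/(p(x)p(y))].
  (0,a): 0.25·log₂(0.9228) = -0.0290
  (0,b): 0.28·log₂(1.0840) = 0.0326
  (0,c): 0.10·log₂(0.9921) = -0.0011
  (1,a): 0.02·log₂(0.3578) = -0.0297
  (1,b): 0.06·log₂(1.1257) = 0.0102
  (1,c): 0.05·log₂(2.4038) = 0.0633
  (2,a): 0.16·log₂(1.5504) = 0.1012
  (2,b): 0.07·log₂(0.7114) = -0.0344
  (2,c): 0.01·log₂(0.2604) = -0.0194
Sum = 0.094 bits.

0.094 bits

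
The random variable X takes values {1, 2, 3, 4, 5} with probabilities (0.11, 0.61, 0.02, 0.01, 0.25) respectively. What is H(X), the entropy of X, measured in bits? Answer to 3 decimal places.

H(X) = −Σ p·log₂ p.
  −(0.11)·log₂(0.11) = 0.3503
  −(0.61)·log₂(0.61) = 0.4350
  −(0.02)·log₂(0.02) = 0.1129
  −(0.01)·log₂(0.01) = 0.0664
  −(0.25)·log₂(0.25) = 0.5000
Sum: 0.3503 + 0.4350 + 0.1129 + 0.0664 + 0.5000 = 1.465 bits.

1.465 bits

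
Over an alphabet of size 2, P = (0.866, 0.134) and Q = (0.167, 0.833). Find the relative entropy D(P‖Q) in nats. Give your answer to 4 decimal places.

1.1805 nats

D(P‖Q) = Σ p·ln(p/q).
  0.866·ln(0.866/0.167) = 1.42534
  0.134·ln(0.134/0.833) = -0.24484
D(P‖Q) = 1.1805 nats.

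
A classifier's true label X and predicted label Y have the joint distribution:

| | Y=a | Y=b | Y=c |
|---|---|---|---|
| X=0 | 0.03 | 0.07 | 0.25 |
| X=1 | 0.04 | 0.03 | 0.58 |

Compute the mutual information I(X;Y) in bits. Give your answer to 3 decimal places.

Marginals: p(X) = (0.3500, 0.6500), p(Y) = (0.0700, 0.1000, 0.8300).
I(X;Y) = H(X) + H(Y) − H(X,Y).
H(X) = 0.9341, H(Y) = 0.8239, H(X,Y) = 1.7137.
I(X;Y) = 0.9341 + 0.8239 − 1.7137 = 0.044 bits.

0.044 bits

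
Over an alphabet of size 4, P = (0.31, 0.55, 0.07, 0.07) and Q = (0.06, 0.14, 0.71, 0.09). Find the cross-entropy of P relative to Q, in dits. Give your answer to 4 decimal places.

H(P,Q) = −Σ p·log₁₀ q.
  −0.31·log₁₀(0.06) = 0.37877
  −0.55·log₁₀(0.14) = 0.46963
  −0.07·log₁₀(0.71) = 0.01041
  −0.07·log₁₀(0.09) = 0.07320
H(P,Q) = 0.9320 dits.

0.9320 dits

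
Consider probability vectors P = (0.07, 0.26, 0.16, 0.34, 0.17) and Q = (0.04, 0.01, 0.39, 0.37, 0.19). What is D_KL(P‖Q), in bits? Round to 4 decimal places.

D(P‖Q) = Σ p·log₂(p/q).
  0.07·log₂(0.07/0.04) = 0.05651
  0.26·log₂(0.26/0.01) = 1.22211
  0.16·log₂(0.16/0.39) = -0.20566
  0.34·log₂(0.34/0.37) = -0.04148
  0.17·log₂(0.17/0.19) = -0.02728
D(P‖Q) = 1.0042 bits.

1.0042 bits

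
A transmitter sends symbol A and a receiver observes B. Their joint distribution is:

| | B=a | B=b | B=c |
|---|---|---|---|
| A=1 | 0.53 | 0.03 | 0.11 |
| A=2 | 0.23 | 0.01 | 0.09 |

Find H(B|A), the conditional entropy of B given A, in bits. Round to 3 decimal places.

0.939 bits

Chain rule: H(B|A) = H(A,B) − H(A).
Marginals: p(A) = (0.6700, 0.3300), p(B) = (0.7600, 0.0400, 0.2000).
H(A,B) = 1.8543 bits; H(A) = 0.9149 bits.
H(B|A) = 1.8543 − 0.9149 = 0.939 bits.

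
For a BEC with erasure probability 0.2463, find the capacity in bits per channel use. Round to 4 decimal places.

0.7537 bits

Binary erasure channel: capacity C = 1 − ε.
C = 1 − 0.2463 = 0.7537 bits per channel use.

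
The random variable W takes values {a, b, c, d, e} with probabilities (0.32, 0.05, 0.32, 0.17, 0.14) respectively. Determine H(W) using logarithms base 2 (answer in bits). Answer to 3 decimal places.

H(W) = −Σ p·log₂ p.
  −(0.32)·log₂(0.32) = 0.5260
  −(0.05)·log₂(0.05) = 0.2161
  −(0.32)·log₂(0.32) = 0.5260
  −(0.17)·log₂(0.17) = 0.4346
  −(0.14)·log₂(0.14) = 0.3971
Sum: 0.5260 + 0.2161 + 0.5260 + 0.4346 + 0.3971 = 2.100 bits.

2.100 bits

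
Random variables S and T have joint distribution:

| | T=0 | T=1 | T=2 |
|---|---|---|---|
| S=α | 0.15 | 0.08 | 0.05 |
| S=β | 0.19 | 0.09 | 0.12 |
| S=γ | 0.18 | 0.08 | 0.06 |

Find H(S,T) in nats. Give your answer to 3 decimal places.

H(S,T) = −Σ p(x,y)·ln p(x,y) over all 9 cells.
  cell (α,0): −0.15·ln0.15 = 0.2846
  cell (α,1): −0.08·ln0.08 = 0.2021
  cell (α,2): −0.05·ln0.05 = 0.1498
  cell (β,0): −0.19·ln0.19 = 0.3155
  cell (β,1): −0.09·ln0.09 = 0.2167
  cell (β,2): −0.12·ln0.12 = 0.2544
  cell (γ,0): −0.18·ln0.18 = 0.3087
  cell (γ,1): −0.08·ln0.08 = 0.2021
  cell (γ,2): −0.06·ln0.06 = 0.1688
Sum = 2.103 nats.

2.103 nats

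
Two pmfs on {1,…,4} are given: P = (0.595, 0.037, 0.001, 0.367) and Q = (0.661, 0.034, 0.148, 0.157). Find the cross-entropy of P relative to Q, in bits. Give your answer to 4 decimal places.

1.5190 bits

H(P,Q) = −Σ p·log₂ q.
  −0.595·log₂(0.661) = 0.35538
  −0.037·log₂(0.034) = 0.18050
  −0.001·log₂(0.148) = 0.00276
  −0.367·log₂(0.157) = 0.98032
H(P,Q) = 1.5190 bits.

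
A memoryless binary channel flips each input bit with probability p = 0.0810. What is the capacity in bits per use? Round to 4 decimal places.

0.5943 bits

Binary symmetric channel: C = 1 − h₂(ε) where h₂ is the binary entropy function.
h₂(0.0810) = −0.0810·log₂0.0810 − 0.9190·log₂0.9190 = 0.4057.
C = 1 − 0.4057 = 0.5943 bits per channel use.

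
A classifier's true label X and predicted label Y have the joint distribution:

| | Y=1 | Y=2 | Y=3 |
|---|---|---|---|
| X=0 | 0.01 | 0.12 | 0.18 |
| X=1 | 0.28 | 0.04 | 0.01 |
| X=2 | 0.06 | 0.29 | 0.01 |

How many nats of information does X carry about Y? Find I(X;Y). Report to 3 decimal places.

0.431 nats

Marginals: p(X) = (0.3100, 0.3300, 0.3600), p(Y) = (0.3500, 0.4500, 0.2000).
I(X;Y) = Σ p(x,y)·ln[p(x,y)/(p(x)p(y))].
  (0,1): 0.01·ln(0.0922) = -0.0238
  (0,2): 0.12·ln(0.8602) = -0.0181
  (0,3): 0.18·ln(2.9032) = 0.1918
  (1,1): 0.28·ln(2.4242) = 0.2479
  (1,2): 0.04·ln(0.2694) = -0.0525
  (1,3): 0.01·ln(0.1515) = -0.0189
  (2,1): 0.06·ln(0.4762) = -0.0445
  (2,2): 0.29·ln(1.7901) = 0.1689
  (2,3): 0.01·ln(0.1389) = -0.0197
Sum = 0.431 nats.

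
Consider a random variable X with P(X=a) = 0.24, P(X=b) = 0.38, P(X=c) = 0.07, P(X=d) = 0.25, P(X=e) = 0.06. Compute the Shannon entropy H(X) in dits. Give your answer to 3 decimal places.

H(X) = −Σ p·log₁₀ p.
  −(0.24)·log₁₀(0.24) = 0.1487
  −(0.38)·log₁₀(0.38) = 0.1597
  −(0.07)·log₁₀(0.07) = 0.0808
  −(0.25)·log₁₀(0.25) = 0.1505
  −(0.06)·log₁₀(0.06) = 0.0733
Sum: 0.1487 + 0.1597 + 0.0808 + 0.1505 + 0.0733 = 0.613 dits.

0.613 dits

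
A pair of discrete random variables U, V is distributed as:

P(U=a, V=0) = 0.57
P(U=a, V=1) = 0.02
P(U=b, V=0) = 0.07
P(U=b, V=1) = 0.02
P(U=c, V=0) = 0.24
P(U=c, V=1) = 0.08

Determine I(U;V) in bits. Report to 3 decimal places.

Marginals: p(U) = (0.5900, 0.0900, 0.3200), p(V) = (0.8800, 0.1200).
I(U;V) = H(U) + H(V) − H(U,V).
H(U) = 1.2878, H(V) = 0.5294, H(U,V) = 1.7422.
I(U;V) = 1.2878 + 0.5294 − 1.7422 = 0.075 bits.

0.075 bits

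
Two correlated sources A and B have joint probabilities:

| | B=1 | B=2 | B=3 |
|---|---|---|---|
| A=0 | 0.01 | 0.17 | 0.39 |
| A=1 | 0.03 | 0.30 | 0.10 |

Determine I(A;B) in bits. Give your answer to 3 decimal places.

0.152 bits

Marginals: p(A) = (0.5700, 0.4300), p(B) = (0.0400, 0.4700, 0.4900).
I(A;B) = Σ p(x,y)·log₂[p(x,y)/(p(x)p(y))].
  (0,1): 0.01·log₂(0.4386) = -0.0119
  (0,2): 0.17·log₂(0.6346) = -0.1115
  (0,3): 0.39·log₂(1.3963) = 0.1878
  (1,1): 0.03·log₂(1.7442) = 0.0241
  (1,2): 0.30·log₂(1.4844) = 0.1710
  (1,3): 0.10·log₂(0.4746) = -0.1075
Sum = 0.152 bits.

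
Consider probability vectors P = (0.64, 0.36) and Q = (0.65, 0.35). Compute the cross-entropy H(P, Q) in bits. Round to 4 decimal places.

0.9430 bits

H(P,Q) = −Σ p·log₂ q.
  −0.64·log₂(0.65) = 0.39775
  −0.36·log₂(0.35) = 0.54525
H(P,Q) = 0.9430 bits.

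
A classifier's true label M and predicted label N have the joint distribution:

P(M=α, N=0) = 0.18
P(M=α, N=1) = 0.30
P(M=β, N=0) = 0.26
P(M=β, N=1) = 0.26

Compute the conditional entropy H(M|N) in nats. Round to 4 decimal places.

0.6844 nats

Chain rule: H(M|N) = H(M,N) − H(N).
Marginals: p(M) = (0.4800, 0.5200), p(N) = (0.4400, 0.5600).
H(M,N) = 1.3703 nats; H(N) = 0.6859 nats.
H(M|N) = 1.3703 − 0.6859 = 0.6844 nats.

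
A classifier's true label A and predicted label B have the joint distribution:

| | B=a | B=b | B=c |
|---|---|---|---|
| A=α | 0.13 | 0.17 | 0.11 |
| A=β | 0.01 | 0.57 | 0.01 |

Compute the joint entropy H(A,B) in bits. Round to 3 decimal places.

1.763 bits

H(A,B) = −Σ p(x,y)·log₂ p(x,y) over all 6 cells.
  cell (α,a): −0.13·log₂0.13 = 0.3826
  cell (α,b): −0.17·log₂0.17 = 0.4346
  cell (α,c): −0.11·log₂0.11 = 0.3503
  cell (β,a): −0.01·log₂0.01 = 0.0664
  cell (β,b): −0.57·log₂0.57 = 0.4623
  cell (β,c): −0.01·log₂0.01 = 0.0664
Sum = 1.763 bits.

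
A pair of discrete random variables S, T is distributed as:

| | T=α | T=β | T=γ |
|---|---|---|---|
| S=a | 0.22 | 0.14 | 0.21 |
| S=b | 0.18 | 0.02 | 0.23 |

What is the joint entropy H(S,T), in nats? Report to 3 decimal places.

H(S,T) = −Σ p(x,y)·ln p(x,y) over all 6 cells.
  cell (a,α): −0.22·ln0.22 = 0.3331
  cell (a,β): −0.14·ln0.14 = 0.2753
  cell (a,γ): −0.21·ln0.21 = 0.3277
  cell (b,α): −0.18·ln0.18 = 0.3087
  cell (b,β): −0.02·ln0.02 = 0.0782
  cell (b,γ): −0.23·ln0.23 = 0.3380
Sum = 1.661 nats.

1.661 nats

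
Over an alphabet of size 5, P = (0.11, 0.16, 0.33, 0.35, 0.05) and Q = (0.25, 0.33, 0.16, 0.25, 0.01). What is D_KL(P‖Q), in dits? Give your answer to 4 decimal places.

0.1003 dits

D(P‖Q) = Σ p·log₁₀(p/q).
  0.11·log₁₀(0.11/0.25) = -0.03922
  0.16·log₁₀(0.16/0.33) = -0.05030
  0.33·log₁₀(0.33/0.16) = 0.10375
  0.35·log₁₀(0.35/0.25) = 0.05114
  0.05·log₁₀(0.05/0.01) = 0.03495
D(P‖Q) = 0.1003 dits.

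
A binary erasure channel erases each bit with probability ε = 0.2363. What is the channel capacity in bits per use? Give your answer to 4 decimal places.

0.7637 bits

Binary erasure channel: capacity C = 1 − ε.
C = 1 − 0.2363 = 0.7637 bits per channel use.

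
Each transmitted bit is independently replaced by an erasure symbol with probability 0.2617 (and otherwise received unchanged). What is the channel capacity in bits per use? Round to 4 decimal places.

Binary erasure channel: capacity C = 1 − ε.
C = 1 − 0.2617 = 0.7383 bits per channel use.

0.7383 bits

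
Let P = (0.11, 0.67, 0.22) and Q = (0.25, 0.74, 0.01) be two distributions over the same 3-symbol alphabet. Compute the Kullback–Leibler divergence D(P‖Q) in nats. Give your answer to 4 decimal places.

0.5231 nats

D(P‖Q) = Σ p·ln(p/q).
  0.11·ln(0.11/0.25) = -0.09031
  0.67·ln(0.67/0.74) = -0.06658
  0.22·ln(0.22/0.01) = 0.68003
D(P‖Q) = 0.5231 nats.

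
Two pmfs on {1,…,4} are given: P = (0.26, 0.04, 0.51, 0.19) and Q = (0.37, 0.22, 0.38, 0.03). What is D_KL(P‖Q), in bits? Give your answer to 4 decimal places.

0.4917 bits

D(P‖Q) = Σ p·log₂(p/q).
  0.26·log₂(0.26/0.37) = -0.13234
  0.04·log₂(0.04/0.22) = -0.09838
  0.51·log₂(0.51/0.38) = 0.21649
  0.19·log₂(0.19/0.03) = 0.50596
D(P‖Q) = 0.4917 bits.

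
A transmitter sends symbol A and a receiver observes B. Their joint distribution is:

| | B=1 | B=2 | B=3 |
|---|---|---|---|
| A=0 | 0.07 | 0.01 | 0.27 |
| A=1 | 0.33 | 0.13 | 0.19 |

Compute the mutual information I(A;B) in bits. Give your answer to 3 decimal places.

Marginals: p(A) = (0.3500, 0.6500), p(B) = (0.4000, 0.1400, 0.4600).
I(A;B) = Σ p(x,y)·log₂[p(x,y)/(p(x)p(y))].
  (0,1): 0.07·log₂(0.5000) = -0.0700
  (0,2): 0.01·log₂(0.2041) = -0.0229
  (0,3): 0.27·log₂(1.6770) = 0.2014
  (1,1): 0.33·log₂(1.2692) = 0.1135
  (1,2): 0.13·log₂(1.4286) = 0.0669
  (1,3): 0.19·log₂(0.6355) = -0.1243
Sum = 0.165 bits.

0.165 bits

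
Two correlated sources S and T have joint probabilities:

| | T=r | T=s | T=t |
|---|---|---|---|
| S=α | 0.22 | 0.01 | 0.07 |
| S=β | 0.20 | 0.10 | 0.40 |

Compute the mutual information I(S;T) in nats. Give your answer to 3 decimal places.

0.089 nats

Marginals: p(S) = (0.3000, 0.7000), p(T) = (0.4200, 0.1100, 0.4700).
I(S;T) = Σ p(x,y)·ln[p(x,y)/(p(x)p(y))].
  (α,r): 0.22·ln(1.7460) = 0.1226
  (α,s): 0.01·ln(0.3030) = -0.0119
  (α,t): 0.07·ln(0.4965) = -0.0490
  (β,r): 0.20·ln(0.6803) = -0.0771
  (β,s): 0.10·ln(1.2987) = 0.0261
  (β,t): 0.40·ln(1.2158) = 0.0782
Sum = 0.089 nats.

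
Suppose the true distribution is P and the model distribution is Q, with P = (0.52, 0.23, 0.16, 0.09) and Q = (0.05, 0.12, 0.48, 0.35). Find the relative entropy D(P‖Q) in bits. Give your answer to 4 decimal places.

1.5428 bits

D(P‖Q) = Σ p·log₂(p/q).
  0.52·log₂(0.52/0.05) = 1.75683
  0.23·log₂(0.23/0.12) = 0.21588
  0.16·log₂(0.16/0.48) = -0.25359
  0.09·log₂(0.09/0.35) = -0.17634
D(P‖Q) = 1.5428 bits.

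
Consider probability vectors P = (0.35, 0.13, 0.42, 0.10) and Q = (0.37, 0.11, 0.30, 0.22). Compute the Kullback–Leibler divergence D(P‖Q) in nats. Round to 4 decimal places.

0.0647 nats

D(P‖Q) = Σ p·ln(p/q).
  0.35·ln(0.35/0.37) = -0.01945
  0.13·ln(0.13/0.11) = 0.02172
  0.42·ln(0.42/0.30) = 0.14132
  0.10·ln(0.10/0.22) = -0.07885
D(P‖Q) = 0.0647 nats.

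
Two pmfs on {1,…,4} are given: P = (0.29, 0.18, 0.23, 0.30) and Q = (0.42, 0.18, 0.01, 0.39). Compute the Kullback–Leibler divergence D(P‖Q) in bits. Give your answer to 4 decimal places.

0.7719 bits

D(P‖Q) = Σ p·log₂(p/q).
  0.29·log₂(0.29/0.42) = -0.15496
  0.18·log₂(0.18/0.18) = 0.00000
  0.23·log₂(0.23/0.01) = 1.04042
  0.30·log₂(0.30/0.39) = -0.11355
D(P‖Q) = 0.7719 bits.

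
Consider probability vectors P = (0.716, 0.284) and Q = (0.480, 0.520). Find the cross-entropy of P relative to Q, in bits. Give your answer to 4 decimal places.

1.0261 bits

H(P,Q) = −Σ p·log₂ q.
  −0.716·log₂(0.480) = 0.75817
  −0.284·log₂(0.520) = 0.26793
H(P,Q) = 1.0261 bits.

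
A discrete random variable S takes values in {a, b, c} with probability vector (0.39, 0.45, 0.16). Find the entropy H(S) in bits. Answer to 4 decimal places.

H(S) = −Σ p·log₂ p.
  −(0.39)·log₂(0.39) = 0.52980
  −(0.45)·log₂(0.45) = 0.51840
  −(0.16)·log₂(0.16) = 0.42302
Sum: 0.52980 + 0.51840 + 0.42302 = 1.4712 bits.

1.4712 bits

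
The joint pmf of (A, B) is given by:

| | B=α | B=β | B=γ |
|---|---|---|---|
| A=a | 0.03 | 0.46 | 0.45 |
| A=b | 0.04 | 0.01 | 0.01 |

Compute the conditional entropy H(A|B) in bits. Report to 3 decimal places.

Marginals: p(A) = (0.9400, 0.0600), p(B) = (0.0700, 0.4700, 0.4600).
H(A|B) = Σ p(B) · H(A|B=·).
  B=α: p=0.0700, H(A|B=α) = 0.9852
  B=β: p=0.4700, H(A|B=β) = 0.1485
  B=γ: p=0.4600, H(A|B=γ) = 0.1511
Weighted sum = 0.208 bits.

0.208 bits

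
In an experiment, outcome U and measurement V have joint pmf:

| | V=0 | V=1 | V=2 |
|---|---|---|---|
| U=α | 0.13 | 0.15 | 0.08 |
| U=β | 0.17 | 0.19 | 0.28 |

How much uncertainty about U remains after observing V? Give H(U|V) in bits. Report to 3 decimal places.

0.908 bits

Chain rule: H(U|V) = H(U,V) − H(V).
Marginals: p(U) = (0.3600, 0.6400), p(V) = (0.3000, 0.3400, 0.3600).
H(U,V) = 2.4887 bits; H(V) = 1.5809 bits.
H(U|V) = 2.4887 − 1.5809 = 0.908 bits.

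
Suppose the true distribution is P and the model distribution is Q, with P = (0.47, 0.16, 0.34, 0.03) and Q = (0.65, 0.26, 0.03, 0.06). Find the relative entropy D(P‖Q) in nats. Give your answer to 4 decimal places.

0.5746 nats

D(P‖Q) = Σ p·ln(p/q).
  0.47·ln(0.47/0.65) = -0.15239
  0.16·ln(0.16/0.26) = -0.07768
  0.34·ln(0.34/0.03) = 0.82543
  0.03·ln(0.03/0.06) = -0.02079
D(P‖Q) = 0.5746 nats.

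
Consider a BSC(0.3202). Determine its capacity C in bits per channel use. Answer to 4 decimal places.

Binary symmetric channel: C = 1 − h₂(ε) where h₂ is the binary entropy function.
h₂(0.3202) = −0.3202·log₂0.3202 − 0.6798·log₂0.6798 = 0.9046.
C = 1 − 0.9046 = 0.0954 bits per channel use.

0.0954 bits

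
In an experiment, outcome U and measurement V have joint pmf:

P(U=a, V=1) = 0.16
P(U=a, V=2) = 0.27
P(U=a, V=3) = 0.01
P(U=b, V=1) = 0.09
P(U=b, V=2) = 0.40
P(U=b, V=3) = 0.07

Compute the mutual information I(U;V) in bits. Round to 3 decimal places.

Marginals: p(U) = (0.4400, 0.5600), p(V) = (0.2500, 0.6700, 0.0800).
I(U;V) = H(U) + H(V) − H(U,V).
H(U) = 0.9896, H(V) = 1.1786, H(U,V) = 2.1095.
I(U;V) = 0.9896 + 1.1786 − 2.1095 = 0.059 bits.

0.059 bits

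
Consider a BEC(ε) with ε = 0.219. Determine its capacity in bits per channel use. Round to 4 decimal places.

0.7810 bits

Binary erasure channel: capacity C = 1 − ε.
C = 1 − 0.219 = 0.7810 bits per channel use.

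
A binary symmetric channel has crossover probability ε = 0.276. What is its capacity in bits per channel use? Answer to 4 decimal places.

0.1501 bits

Binary symmetric channel: C = 1 − h₂(ε) where h₂ is the binary entropy function.
h₂(0.276) = −0.276·log₂0.276 − 0.724·log₂0.724 = 0.8499.
C = 1 − 0.8499 = 0.1501 bits per channel use.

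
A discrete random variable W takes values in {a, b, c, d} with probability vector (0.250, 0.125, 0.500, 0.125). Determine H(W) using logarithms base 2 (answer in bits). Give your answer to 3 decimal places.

1.750 bits

H(W) = −Σ p·log₂ p.
  −(0.250)·log₂(0.250) = 0.5000
  −(0.125)·log₂(0.125) = 0.3750
  −(0.500)·log₂(0.500) = 0.5000
  −(0.125)·log₂(0.125) = 0.3750
Sum: 0.5000 + 0.3750 + 0.5000 + 0.3750 = 1.750 bits.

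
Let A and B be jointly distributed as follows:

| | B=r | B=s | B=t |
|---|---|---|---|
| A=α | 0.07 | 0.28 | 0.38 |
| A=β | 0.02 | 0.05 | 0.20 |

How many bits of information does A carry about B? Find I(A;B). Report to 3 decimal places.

Marginals: p(A) = (0.7300, 0.2700), p(B) = (0.0900, 0.3300, 0.5800).
I(A;B) = Σ p(x,y)·log₂[p(x,y)/(p(x)p(y))].
  (α,r): 0.07·log₂(1.0654) = 0.0064
  (α,s): 0.28·log₂(1.1623) = 0.0608
  (α,t): 0.38·log₂(0.8975) = -0.0593
  (β,r): 0.02·log₂(0.8230) = -0.0056
  (β,s): 0.05·log₂(0.5612) = -0.0417
  (β,t): 0.20·log₂(1.2771) = 0.0706
Sum = 0.031 bits.

0.031 bits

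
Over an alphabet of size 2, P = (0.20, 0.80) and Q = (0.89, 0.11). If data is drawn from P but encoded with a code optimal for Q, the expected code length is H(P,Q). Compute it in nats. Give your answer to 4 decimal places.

1.7891 nats

H(P,Q) = −Σ p·ln q.
  −0.20·ln(0.89) = 0.02331
  −0.80·ln(0.11) = 1.76582
H(P,Q) = 1.7891 nats.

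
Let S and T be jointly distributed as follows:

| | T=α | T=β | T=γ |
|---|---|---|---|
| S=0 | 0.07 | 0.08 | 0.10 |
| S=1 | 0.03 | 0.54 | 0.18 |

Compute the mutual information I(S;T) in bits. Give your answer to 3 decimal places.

Marginals: p(S) = (0.2500, 0.7500), p(T) = (0.1000, 0.6200, 0.2800).
I(S;T) = H(S) + H(T) − H(S,T).
H(S) = 0.8113, H(T) = 1.2740, H(S,T) = 1.9694.
I(S;T) = 0.8113 + 1.2740 − 1.9694 = 0.116 bits.

0.116 bits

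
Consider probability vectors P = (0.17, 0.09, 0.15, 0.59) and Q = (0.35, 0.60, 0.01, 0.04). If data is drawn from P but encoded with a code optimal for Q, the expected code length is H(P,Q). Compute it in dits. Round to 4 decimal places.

1.2223 dits

H(P,Q) = −Σ p·log₁₀ q.
  −0.17·log₁₀(0.35) = 0.07751
  −0.09·log₁₀(0.60) = 0.01997
  −0.15·log₁₀(0.01) = 0.30000
  −0.59·log₁₀(0.04) = 0.82478
H(P,Q) = 1.2223 dits.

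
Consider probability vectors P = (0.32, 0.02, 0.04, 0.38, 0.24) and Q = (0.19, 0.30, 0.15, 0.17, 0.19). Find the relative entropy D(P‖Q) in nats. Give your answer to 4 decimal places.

0.4215 nats

D(P‖Q) = Σ p·ln(p/q).
  0.32·ln(0.32/0.19) = 0.16682
  0.02·ln(0.02/0.30) = -0.05416
  0.04·ln(0.04/0.15) = -0.05287
  0.38·ln(0.38/0.17) = 0.30566
  0.24·ln(0.24/0.19) = 0.05607
D(P‖Q) = 0.4215 nats.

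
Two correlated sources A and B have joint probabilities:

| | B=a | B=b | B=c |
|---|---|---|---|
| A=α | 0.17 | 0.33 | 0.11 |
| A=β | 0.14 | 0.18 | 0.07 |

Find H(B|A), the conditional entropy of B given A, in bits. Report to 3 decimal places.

1.459 bits

Marginals: p(A) = (0.6100, 0.3900), p(B) = (0.3100, 0.5100, 0.1800).
H(B|A) = Σ p(A) · H(B|A=·).
  A=α: p=0.6100, H(B|A=α) = 1.4388
  A=β: p=0.3900, H(B|A=β) = 1.4902
Weighted sum = 1.459 bits.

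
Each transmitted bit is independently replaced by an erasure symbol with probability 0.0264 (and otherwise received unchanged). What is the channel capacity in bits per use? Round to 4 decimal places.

Binary erasure channel: capacity C = 1 − ε.
C = 1 − 0.0264 = 0.9736 bits per channel use.

0.9736 bits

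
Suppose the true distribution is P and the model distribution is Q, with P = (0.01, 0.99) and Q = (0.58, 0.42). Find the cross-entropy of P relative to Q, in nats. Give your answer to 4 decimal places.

H(P,Q) = −Σ p·ln q.
  −0.01·ln(0.58) = 0.00545
  −0.99·ln(0.42) = 0.85883
H(P,Q) = 0.8643 nats.

0.8643 nats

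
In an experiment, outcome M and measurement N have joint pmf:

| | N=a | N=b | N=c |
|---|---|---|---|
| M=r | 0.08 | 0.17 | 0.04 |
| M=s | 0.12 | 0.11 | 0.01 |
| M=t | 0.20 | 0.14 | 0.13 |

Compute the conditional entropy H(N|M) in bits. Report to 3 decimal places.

1.416 bits

Marginals: p(M) = (0.2900, 0.2400, 0.4700), p(N) = (0.4000, 0.4200, 0.1800).
H(N|M) = Σ p(M) · H(N|M=·).
  M=r: p=0.2900, H(N|M=r) = 1.3584
  M=s: p=0.2400, H(N|M=s) = 1.2069
  M=t: p=0.4700, H(N|M=t) = 1.5578
Weighted sum = 1.416 bits.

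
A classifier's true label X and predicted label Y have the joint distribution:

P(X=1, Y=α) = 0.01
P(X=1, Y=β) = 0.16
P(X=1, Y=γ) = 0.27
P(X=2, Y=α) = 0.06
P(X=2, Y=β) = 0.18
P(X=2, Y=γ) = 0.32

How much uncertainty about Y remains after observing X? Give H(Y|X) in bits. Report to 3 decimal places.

Chain rule: H(Y|X) = H(X,Y) − H(X).
Marginals: p(X) = (0.4400, 0.5600), p(Y) = (0.0700, 0.3400, 0.5900).
H(X,Y) = 2.2144 bits; H(X) = 0.9896 bits.
H(Y|X) = 2.2144 − 0.9896 = 1.225 bits.

1.225 bits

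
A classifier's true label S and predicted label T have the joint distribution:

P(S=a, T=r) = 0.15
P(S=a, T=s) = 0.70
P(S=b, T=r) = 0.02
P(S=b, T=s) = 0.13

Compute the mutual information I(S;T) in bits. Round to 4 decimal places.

0.0013 bits

Marginals: p(S) = (0.8500, 0.1500), p(T) = (0.1700, 0.8300).
I(S;T) = Σ p(x,y)·log₂[p(x,y)/(p(x)p(y))].
  (a,r): 0.15·log₂(1.0381) = 0.00808
  (a,s): 0.70·log₂(0.9922) = -0.00790
  (b,r): 0.02·log₂(0.7843) = -0.00701
  (b,s): 0.13·log₂(1.0442) = 0.00811
Sum = 0.0013 bits.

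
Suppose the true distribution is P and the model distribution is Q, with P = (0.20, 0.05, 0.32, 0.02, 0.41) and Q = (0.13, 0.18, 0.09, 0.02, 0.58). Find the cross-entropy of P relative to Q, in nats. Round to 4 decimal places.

1.5659 nats

H(P,Q) = −Σ p·ln q.
  −0.20·ln(0.13) = 0.40804
  −0.05·ln(0.18) = 0.08574
  −0.32·ln(0.09) = 0.77054
  −0.02·ln(0.02) = 0.07824
  −0.41·ln(0.58) = 0.22334
H(P,Q) = 1.5659 nats.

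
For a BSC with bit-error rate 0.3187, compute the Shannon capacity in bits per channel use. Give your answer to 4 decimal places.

Binary symmetric channel: C = 1 − h₂(ε) where h₂ is the binary entropy function.
h₂(0.3187) = −0.3187·log₂0.3187 − 0.6813·log₂0.6813 = 0.9030.
C = 1 − 0.9030 = 0.0970 bits per channel use.

0.0970 bits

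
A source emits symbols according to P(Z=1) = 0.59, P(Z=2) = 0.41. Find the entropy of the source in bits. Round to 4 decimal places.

H(Z) = −Σ p·log₂ p.
  −(0.59)·log₂(0.59) = 0.44912
  −(0.41)·log₂(0.41) = 0.52738
Sum: 0.44912 + 0.52738 = 0.9765 bits.

0.9765 bits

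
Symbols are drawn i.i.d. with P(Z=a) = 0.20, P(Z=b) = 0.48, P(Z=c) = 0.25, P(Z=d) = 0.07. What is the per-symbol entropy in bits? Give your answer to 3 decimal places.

H(Z) = −Σ p·log₂ p.
  −(0.20)·log₂(0.20) = 0.4644
  −(0.48)·log₂(0.48) = 0.5083
  −(0.25)·log₂(0.25) = 0.5000
  −(0.07)·log₂(0.07) = 0.2686
Sum: 0.4644 + 0.5083 + 0.5000 + 0.2686 = 1.741 bits.

1.741 bits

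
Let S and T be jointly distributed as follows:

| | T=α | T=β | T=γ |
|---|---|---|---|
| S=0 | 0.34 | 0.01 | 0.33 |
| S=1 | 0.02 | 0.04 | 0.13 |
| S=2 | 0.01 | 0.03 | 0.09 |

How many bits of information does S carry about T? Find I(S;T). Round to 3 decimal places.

Marginals: p(S) = (0.6800, 0.1900, 0.1300), p(T) = (0.3700, 0.0800, 0.5500).
I(S;T) = H(S) + H(T) − H(S,T).
H(S) = 1.2162, H(T) = 1.2966, H(S,T) = 2.3356.
I(S;T) = 1.2162 + 1.2966 − 2.3356 = 0.177 bits.

0.177 bits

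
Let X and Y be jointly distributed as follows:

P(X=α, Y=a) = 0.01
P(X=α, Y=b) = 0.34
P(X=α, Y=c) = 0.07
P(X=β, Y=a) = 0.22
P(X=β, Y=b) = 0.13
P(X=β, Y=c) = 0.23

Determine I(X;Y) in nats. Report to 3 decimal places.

0.199 nats

Marginals: p(X) = (0.4200, 0.5800), p(Y) = (0.2300, 0.4700, 0.3000).
I(X;Y) = Σ p(x,y)·ln[p(x,y)/(p(x)p(y))].
  (α,a): 0.01·ln(0.1035) = -0.0227
  (α,b): 0.34·ln(1.7224) = 0.1849
  (α,c): 0.07·ln(0.5556) = -0.0411
  (β,a): 0.22·ln(1.6492) = 0.1101
  (β,b): 0.13·ln(0.4769) = -0.0963
  (β,c): 0.23·ln(1.3218) = 0.0642
Sum = 0.199 nats.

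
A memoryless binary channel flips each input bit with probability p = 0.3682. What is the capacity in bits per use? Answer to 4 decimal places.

0.0507 bits

Binary symmetric channel: C = 1 − h₂(ε) where h₂ is the binary entropy function.
h₂(0.3682) = −0.3682·log₂0.3682 − 0.6318·log₂0.6318 = 0.9493.
C = 1 − 0.9493 = 0.0507 bits per channel use.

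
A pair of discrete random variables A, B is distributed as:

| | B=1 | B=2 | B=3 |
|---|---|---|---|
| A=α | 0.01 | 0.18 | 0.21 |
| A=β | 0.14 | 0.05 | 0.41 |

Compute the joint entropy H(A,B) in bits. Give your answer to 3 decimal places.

H(A,B) = −Σ p(x,y)·log₂ p(x,y) over all 6 cells.
  cell (α,1): −0.01·log₂0.01 = 0.0664
  cell (α,2): −0.18·log₂0.18 = 0.4453
  cell (α,3): −0.21·log₂0.21 = 0.4728
  cell (β,1): −0.14·log₂0.14 = 0.3971
  cell (β,2): −0.05·log₂0.05 = 0.2161
  cell (β,3): −0.41·log₂0.41 = 0.5274
Sum = 2.125 bits.

2.125 bits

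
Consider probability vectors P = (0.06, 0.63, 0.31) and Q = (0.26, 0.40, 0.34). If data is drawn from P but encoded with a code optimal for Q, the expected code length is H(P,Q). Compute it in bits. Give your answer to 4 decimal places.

1.4319 bits

H(P,Q) = −Σ p·log₂ q.
  −0.06·log₂(0.26) = 0.11660
  −0.63·log₂(0.40) = 0.83281
  −0.31·log₂(0.34) = 0.48248
H(P,Q) = 1.4319 bits.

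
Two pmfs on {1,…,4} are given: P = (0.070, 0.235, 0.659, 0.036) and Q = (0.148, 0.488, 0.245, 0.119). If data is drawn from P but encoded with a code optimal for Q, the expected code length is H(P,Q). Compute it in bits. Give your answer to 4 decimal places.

H(P,Q) = −Σ p·log₂ q.
  −0.070·log₂(0.148) = 0.19294
  −0.235·log₂(0.488) = 0.24324
  −0.659·log₂(0.245) = 1.33721
  −0.036·log₂(0.119) = 0.11055
H(P,Q) = 1.8839 bits.

1.8839 bits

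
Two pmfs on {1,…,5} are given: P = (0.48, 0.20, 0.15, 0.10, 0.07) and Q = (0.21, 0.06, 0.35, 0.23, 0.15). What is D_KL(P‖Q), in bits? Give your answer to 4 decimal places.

0.5394 bits

D(P‖Q) = Σ p·log₂(p/q).
  0.48·log₂(0.48/0.21) = 0.57247
  0.20·log₂(0.20/0.06) = 0.34739
  0.15·log₂(0.15/0.35) = -0.18336
  0.10·log₂(0.10/0.23) = -0.12016
  0.07·log₂(0.07/0.15) = -0.07697
D(P‖Q) = 0.5394 bits.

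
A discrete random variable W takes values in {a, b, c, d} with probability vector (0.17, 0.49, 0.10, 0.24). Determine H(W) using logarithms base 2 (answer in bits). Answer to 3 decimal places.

H(W) = −Σ p·log₂ p.
  −(0.17)·log₂(0.17) = 0.4346
  −(0.49)·log₂(0.49) = 0.5043
  −(0.10)·log₂(0.10) = 0.3322
  −(0.24)·log₂(0.24) = 0.4941
Sum: 0.4346 + 0.5043 + 0.3322 + 0.4941 = 1.765 bits.

1.765 bits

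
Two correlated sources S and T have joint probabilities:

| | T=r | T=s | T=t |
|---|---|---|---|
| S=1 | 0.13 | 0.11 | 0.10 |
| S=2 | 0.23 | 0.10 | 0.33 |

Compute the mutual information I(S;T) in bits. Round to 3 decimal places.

0.039 bits

Marginals: p(S) = (0.3400, 0.6600), p(T) = (0.3600, 0.2100, 0.4300).
I(S;T) = Σ p(x,y)·log₂[p(x,y)/(p(x)p(y))].
  (1,r): 0.13·log₂(1.0621) = 0.0113
  (1,s): 0.11·log₂(1.5406) = 0.0686
  (1,t): 0.10·log₂(0.6840) = -0.0548
  (2,r): 0.23·log₂(0.9680) = -0.0108
  (2,s): 0.10·log₂(0.7215) = -0.0471
  (2,t): 0.33·log₂(1.1628) = 0.0718
Sum = 0.039 bits.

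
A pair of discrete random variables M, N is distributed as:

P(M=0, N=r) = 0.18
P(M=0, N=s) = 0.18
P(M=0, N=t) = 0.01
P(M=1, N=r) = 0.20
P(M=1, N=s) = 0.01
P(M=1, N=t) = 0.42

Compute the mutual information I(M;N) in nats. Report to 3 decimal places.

0.309 nats

Marginals: p(M) = (0.3700, 0.6300), p(N) = (0.3800, 0.1900, 0.4300).
I(M;N) = Σ p(x,y)·ln[p(x,y)/(p(x)p(y))].
  (0,r): 0.18·ln(1.2802) = 0.0445
  (0,s): 0.18·ln(2.5605) = 0.1692
  (0,t): 0.01·ln(0.0629) = -0.0277
  (1,r): 0.20·ln(0.8354) = -0.0360
  (1,s): 0.01·ln(0.0835) = -0.0248
  (1,t): 0.42·ln(1.5504) = 0.1842
Sum = 0.309 nats.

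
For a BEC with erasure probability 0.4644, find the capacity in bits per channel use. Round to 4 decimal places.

Binary erasure channel: capacity C = 1 − ε.
C = 1 − 0.4644 = 0.5356 bits per channel use.

0.5356 bits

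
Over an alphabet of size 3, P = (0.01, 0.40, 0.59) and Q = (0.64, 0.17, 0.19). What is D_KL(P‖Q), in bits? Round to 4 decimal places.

1.3983 bits

D(P‖Q) = Σ p·log₂(p/q).
  0.01·log₂(0.01/0.64) = -0.06000
  0.40·log₂(0.40/0.17) = 0.49379
  0.59·log₂(0.59/0.19) = 0.96448
D(P‖Q) = 1.3983 bits.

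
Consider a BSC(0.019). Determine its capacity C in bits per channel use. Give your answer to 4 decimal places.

Binary symmetric channel: C = 1 − h₂(ε) where h₂ is the binary entropy function.
h₂(0.019) = −0.019·log₂0.019 − 0.981·log₂0.981 = 0.1358.
C = 1 − 0.1358 = 0.8642 bits per channel use.

0.8642 bits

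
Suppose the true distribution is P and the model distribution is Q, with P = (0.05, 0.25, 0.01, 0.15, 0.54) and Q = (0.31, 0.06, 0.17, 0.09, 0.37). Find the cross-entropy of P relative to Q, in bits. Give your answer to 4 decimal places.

2.4204 bits

H(P,Q) = −Σ p·log₂ q.
  −0.05·log₂(0.31) = 0.08448
  −0.25·log₂(0.06) = 1.01472
  −0.01·log₂(0.17) = 0.02556
  −0.15·log₂(0.09) = 0.52109
  −0.54·log₂(0.37) = 0.77458
H(P,Q) = 2.4204 bits.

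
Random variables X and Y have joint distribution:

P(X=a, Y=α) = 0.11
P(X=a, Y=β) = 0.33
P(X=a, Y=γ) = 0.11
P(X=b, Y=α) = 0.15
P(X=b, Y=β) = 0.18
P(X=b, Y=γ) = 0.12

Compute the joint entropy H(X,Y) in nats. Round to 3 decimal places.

1.699 nats

H(X,Y) = −Σ p(x,y)·ln p(x,y) over all 6 cells.
  cell (a,α): −0.11·ln0.11 = 0.2428
  cell (a,β): −0.33·ln0.33 = 0.3659
  cell (a,γ): −0.11·ln0.11 = 0.2428
  cell (b,α): −0.15·ln0.15 = 0.2846
  cell (b,β): −0.18·ln0.18 = 0.3087
  cell (b,γ): −0.12·ln0.12 = 0.2544
Sum = 1.699 nats.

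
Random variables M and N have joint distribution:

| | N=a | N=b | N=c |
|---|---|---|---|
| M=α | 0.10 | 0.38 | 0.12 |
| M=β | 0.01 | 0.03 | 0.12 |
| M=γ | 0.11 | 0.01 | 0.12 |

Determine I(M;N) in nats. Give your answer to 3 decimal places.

Marginals: p(M) = (0.6000, 0.1600, 0.2400), p(N) = (0.2200, 0.4200, 0.3600).
I(M;N) = Σ p(x,y)·ln[p(x,y)/(p(x)p(y))].
  (α,a): 0.10·ln(0.7576) = -0.0278
  (α,b): 0.38·ln(1.5079) = 0.1561
  (α,c): 0.12·ln(0.5556) = -0.0705
  (β,a): 0.01·ln(0.2841) = -0.0126
  (β,b): 0.03·ln(0.4464) = -0.0242
  (β,c): 0.12·ln(2.0833) = 0.0881
  (γ,a): 0.11·ln(2.0833) = 0.0807
  (γ,b): 0.01·ln(0.0992) = -0.0231
  (γ,c): 0.12·ln(1.3889) = 0.0394
Sum = 0.206 nats.

0.206 nats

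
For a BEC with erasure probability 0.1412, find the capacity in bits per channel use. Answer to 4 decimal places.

Binary erasure channel: capacity C = 1 − ε.
C = 1 − 0.1412 = 0.8588 bits per channel use.

0.8588 bits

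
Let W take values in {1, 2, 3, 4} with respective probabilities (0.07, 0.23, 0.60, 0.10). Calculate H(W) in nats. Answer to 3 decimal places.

1.061 nats

H(W) = −Σ p·ln p.
  −(0.07)·ln(0.07) = 0.1861
  −(0.23)·ln(0.23) = 0.3380
  −(0.60)·ln(0.60) = 0.3065
  −(0.10)·ln(0.10) = 0.2303
Sum: 0.1861 + 0.3380 + 0.3065 + 0.2303 = 1.061 nats.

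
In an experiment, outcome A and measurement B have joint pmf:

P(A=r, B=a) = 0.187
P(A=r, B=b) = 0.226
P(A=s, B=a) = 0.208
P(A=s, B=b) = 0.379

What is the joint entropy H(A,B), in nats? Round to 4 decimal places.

1.3440 nats

H(A,B) = −Σ p(x,y)·ln p(x,y) over all 4 cells.
  cell (r,a): −0.187·ln0.187 = 0.31353
  cell (r,b): −0.226·ln0.226 = 0.33611
  cell (s,a): −0.208·ln0.208 = 0.32661
  cell (s,b): −0.379·ln0.379 = 0.36771
Sum = 1.3440 nats.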